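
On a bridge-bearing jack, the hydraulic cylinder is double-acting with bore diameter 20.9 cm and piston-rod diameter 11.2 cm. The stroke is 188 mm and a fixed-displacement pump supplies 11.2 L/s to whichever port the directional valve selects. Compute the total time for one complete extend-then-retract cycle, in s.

t ≈ 0.986 s

Cap-side area A_cap = π/4 × (20.9 cm)² = 343.1 cm^2
Rod-side annular area A_ann = π/4 × (20.9² − 11.2²) = 244.5 cm^2
t_ext = A_cap·L/Q = 0.5759 s
t_ret = A_ann·L/Q = 0.4105 s
t_cycle = t_ext + t_ret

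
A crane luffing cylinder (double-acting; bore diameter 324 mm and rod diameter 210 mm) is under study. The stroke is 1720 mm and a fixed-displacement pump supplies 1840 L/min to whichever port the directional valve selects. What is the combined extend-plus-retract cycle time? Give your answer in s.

Cap-side area A_cap = π/4 × (324 mm)² = 82450 mm^2
Rod-side annular area A_ann = π/4 × (324² − 210²) = 47810 mm^2
t_ext = A_cap·L/Q = 4.624 s
t_ret = A_ann·L/Q = 2.682 s
t_cycle = t_ext + t_ret

t ≈ 7.31 s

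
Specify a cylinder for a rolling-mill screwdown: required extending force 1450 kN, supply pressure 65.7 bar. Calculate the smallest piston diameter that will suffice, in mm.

Extension force acts on the full piston face: F = P × (π/4)D².
D = √(4F / (πP)) = √(4 × 1450 kN / (π × 65.7 bar))

D ≈ 530 mm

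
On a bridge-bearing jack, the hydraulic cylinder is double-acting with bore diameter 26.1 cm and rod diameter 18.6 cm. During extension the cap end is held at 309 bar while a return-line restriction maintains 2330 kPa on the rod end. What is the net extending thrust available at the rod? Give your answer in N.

Cap-side area A_cap = π/4 × (26.1 cm)² = 535.0 cm^2
Rod-side annular area A_ann = π/4 × (26.1² − 18.6²) = 263.3 cm^2
Net thrust = P_cap·A_cap − P_rod·A_ann = 1.653e6 N − 61350 N

F ≈ 1.59e6 N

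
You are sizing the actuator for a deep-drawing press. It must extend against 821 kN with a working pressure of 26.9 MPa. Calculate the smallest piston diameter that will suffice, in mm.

D ≈ 197 mm

Extension force acts on the full piston face: F = P × (π/4)D².
D = √(4F / (πP)) = √(4 × 821 kN / (π × 26.9 MPa))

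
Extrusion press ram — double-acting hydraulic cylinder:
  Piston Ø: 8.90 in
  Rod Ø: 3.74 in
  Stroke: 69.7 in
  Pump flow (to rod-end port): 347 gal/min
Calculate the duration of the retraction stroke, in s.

Rod-side annular area A_ann = π/4 × (8.90² − 3.74²) = 51.23 in^2
Swept volume V = A × L; t = V / Q = A·L / Q

t ≈ 2.67 s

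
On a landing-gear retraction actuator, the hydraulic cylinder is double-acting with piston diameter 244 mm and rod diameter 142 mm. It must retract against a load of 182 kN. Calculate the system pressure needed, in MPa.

Rod-side annular area A_ann = π/4 × (244² − 142²) = 30920 mm^2
Retraction: pressure acts on the annular area.
P = F / A = 182 kN / A

P ≈ 5.89 MPa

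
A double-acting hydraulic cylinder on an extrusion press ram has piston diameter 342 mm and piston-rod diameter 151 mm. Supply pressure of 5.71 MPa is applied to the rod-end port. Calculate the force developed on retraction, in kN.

Rod-side annular area A_ann = π/4 × (342² − 151²) = 73960 mm^2
On retraction the pressure acts on the annular area (bore minus rod).
F = P × A_ann

F ≈ 422 kN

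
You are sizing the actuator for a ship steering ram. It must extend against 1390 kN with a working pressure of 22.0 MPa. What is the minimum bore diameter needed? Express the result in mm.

D ≈ 284 mm

Extension force acts on the full piston face: F = P × (π/4)D².
D = √(4F / (πP)) = √(4 × 1390 kN / (π × 22.0 MPa))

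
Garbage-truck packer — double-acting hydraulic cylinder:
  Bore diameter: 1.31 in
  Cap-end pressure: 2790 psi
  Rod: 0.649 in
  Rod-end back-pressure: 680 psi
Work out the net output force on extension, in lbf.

Cap-side area A_cap = π/4 × (1.31 in)² = 1.348 in^2
Rod-side annular area A_ann = π/4 × (1.31² − 0.649²) = 1.017 in^2
Net thrust = P_cap·A_cap − P_rod·A_ann = 3760 lbf − 691.6 lbf

F ≈ 3070 lbf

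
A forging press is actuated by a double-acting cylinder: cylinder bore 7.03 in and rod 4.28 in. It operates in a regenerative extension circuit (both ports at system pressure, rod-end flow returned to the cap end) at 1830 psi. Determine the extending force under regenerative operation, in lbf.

With equal pressure on both faces, forces on the annular region cancel; the net push is pressure × rod cross-section.
Rod cross-section A_rod = π/4 × (4.28 in)² = 14.39 in^2
F = P × A_rod

F ≈ 26300 lbf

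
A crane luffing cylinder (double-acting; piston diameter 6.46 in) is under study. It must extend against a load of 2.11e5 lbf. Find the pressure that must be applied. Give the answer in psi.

Cap-side area A_cap = π/4 × (6.46 in)² = 32.78 in^2
P = F / A = 2.11e5 lbf / A

P ≈ 6440 psi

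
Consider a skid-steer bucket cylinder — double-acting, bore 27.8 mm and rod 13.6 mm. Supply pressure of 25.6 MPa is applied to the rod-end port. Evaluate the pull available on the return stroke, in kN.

Rod-side annular area A_ann = π/4 × (27.8² − 13.6²) = 461.7 mm^2
On retraction the pressure acts on the annular area (bore minus rod).
F = P × A_ann

F ≈ 11.8 kN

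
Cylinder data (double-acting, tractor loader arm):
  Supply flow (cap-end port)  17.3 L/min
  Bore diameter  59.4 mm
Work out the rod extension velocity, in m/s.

Cap-side area A_cap = π/4 × (59.4 mm)² = 2771 mm^2
v = Q / A

v ≈ 0.104 m/s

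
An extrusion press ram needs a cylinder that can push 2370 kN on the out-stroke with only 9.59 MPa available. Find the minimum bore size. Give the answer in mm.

Extension force acts on the full piston face: F = P × (π/4)D².
D = √(4F / (πP)) = √(4 × 2370 kN / (π × 9.59 MPa))

D ≈ 561 mm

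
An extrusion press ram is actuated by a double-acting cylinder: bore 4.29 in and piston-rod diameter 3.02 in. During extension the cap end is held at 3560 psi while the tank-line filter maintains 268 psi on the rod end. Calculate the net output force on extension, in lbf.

F ≈ 49500 lbf

Cap-side area A_cap = π/4 × (4.29 in)² = 14.45 in^2
Rod-side annular area A_ann = π/4 × (4.29² − 3.02²) = 7.291 in^2
Net thrust = P_cap·A_cap − P_rod·A_ann = 51460 lbf − 1954 lbf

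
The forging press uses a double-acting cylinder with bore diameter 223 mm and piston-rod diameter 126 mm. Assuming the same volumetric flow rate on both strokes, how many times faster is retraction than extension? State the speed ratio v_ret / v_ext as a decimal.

v_ret/v_ext ≈ 1.47

Cap-side area A_cap = π/4 × (223 mm)² = 39060 mm^2
Rod-side annular area A_ann = π/4 × (223² − 126²) = 26590 mm^2
For equal Q, v ∝ 1/A, so v_ret/v_ext = A_cap/A_ann.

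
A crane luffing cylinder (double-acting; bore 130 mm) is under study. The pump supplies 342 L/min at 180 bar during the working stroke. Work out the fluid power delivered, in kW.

W ≈ 103 kW

Hydraulic power = P × Q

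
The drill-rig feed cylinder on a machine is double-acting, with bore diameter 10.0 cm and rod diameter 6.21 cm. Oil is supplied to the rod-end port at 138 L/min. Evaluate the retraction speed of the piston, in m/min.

Rod-side annular area A_ann = π/4 × (10.0² − 6.21²) = 48.25 cm^2
Flow into the rod-end port fills the annular volume.
v = Q / A

v ≈ 28.6 m/min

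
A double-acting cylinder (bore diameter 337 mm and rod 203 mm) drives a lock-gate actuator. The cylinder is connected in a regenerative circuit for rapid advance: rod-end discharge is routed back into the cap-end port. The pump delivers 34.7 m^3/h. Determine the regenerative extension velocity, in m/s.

In regeneration the rod-end outflow joins the pump flow into the cap end, so the net volume the pump must supply per unit advance equals the rod cross-section area.
Rod cross-section A_rod = π/4 × (203 mm)² = 32370 mm^2
v = Q_pump / A_rod

v ≈ 0.298 m/s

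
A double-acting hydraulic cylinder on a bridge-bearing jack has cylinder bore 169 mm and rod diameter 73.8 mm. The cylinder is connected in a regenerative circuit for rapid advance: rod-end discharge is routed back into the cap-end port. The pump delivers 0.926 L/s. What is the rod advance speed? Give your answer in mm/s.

v ≈ 216 mm/s

In regeneration the rod-end outflow joins the pump flow into the cap end, so the net volume the pump must supply per unit advance equals the rod cross-section area.
Rod cross-section A_rod = π/4 × (73.8 mm)² = 4278 mm^2
v = Q_pump / A_rod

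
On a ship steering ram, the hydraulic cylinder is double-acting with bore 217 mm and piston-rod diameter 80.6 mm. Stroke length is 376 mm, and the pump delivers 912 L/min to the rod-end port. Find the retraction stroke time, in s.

Rod-side annular area A_ann = π/4 × (217² − 80.6²) = 31880 mm^2
Swept volume V = A × L; t = V / Q = A·L / Q

t ≈ 0.789 s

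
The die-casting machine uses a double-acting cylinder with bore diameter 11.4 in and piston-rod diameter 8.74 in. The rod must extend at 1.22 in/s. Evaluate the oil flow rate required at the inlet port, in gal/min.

Cap-side area A_cap = π/4 × (11.4 in)² = 102.1 in^2
Q = A × v

Q ≈ 32.3 gal/min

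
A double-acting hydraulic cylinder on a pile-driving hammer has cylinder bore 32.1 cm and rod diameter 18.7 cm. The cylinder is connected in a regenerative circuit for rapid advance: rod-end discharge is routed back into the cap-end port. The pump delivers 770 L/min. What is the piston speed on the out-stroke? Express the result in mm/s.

v ≈ 467 mm/s

In regeneration the rod-end outflow joins the pump flow into the cap end, so the net volume the pump must supply per unit advance equals the rod cross-section area.
Rod cross-section A_rod = π/4 × (18.7 cm)² = 274.6 cm^2
v = Q_pump / A_rod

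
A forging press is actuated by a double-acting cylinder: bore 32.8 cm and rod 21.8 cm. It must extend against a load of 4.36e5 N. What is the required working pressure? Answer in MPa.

P ≈ 5.16 MPa

Cap-side area A_cap = π/4 × (32.8 cm)² = 845.0 cm^2
P = F / A = 4.36e5 N / A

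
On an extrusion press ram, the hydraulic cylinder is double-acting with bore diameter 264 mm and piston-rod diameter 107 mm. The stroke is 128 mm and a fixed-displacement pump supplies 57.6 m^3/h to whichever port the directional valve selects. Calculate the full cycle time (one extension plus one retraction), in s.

Cap-side area A_cap = π/4 × (264 mm)² = 54740 mm^2
Rod-side annular area A_ann = π/4 × (264² − 107²) = 45750 mm^2
t_ext = A_cap·L/Q = 0.4379 s
t_ret = A_ann·L/Q = 0.3660 s
t_cycle = t_ext + t_ret

t ≈ 0.804 s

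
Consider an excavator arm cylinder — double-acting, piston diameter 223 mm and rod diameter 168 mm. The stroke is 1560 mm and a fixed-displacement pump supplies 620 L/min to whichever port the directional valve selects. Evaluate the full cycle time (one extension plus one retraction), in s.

t ≈ 8.45 s

Cap-side area A_cap = π/4 × (223 mm)² = 39060 mm^2
Rod-side annular area A_ann = π/4 × (223² − 168²) = 16890 mm^2
t_ext = A_cap·L/Q = 5.896 s
t_ret = A_ann·L/Q = 2.550 s
t_cycle = t_ext + t_ret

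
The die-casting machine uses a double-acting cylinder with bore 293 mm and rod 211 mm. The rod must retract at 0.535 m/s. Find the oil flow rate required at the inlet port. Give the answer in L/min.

Q ≈ 1040 L/min

Rod-side annular area A_ann = π/4 × (293² − 211²) = 32460 mm^2
Q = A × v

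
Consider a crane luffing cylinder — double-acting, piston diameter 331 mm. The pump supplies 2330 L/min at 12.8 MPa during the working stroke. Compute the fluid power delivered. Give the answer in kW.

Hydraulic power = P × Q

W ≈ 497 kW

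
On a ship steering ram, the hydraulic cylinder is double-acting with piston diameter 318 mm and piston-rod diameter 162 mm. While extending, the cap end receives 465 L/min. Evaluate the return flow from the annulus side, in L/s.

Q_out ≈ 5.74 L/s

Cap-side area A_cap = π/4 × (318 mm)² = 79420 mm^2
Rod-side annular area A_ann = π/4 × (318² − 162²) = 58810 mm^2
Piston speed v = Q_in/A_cap; rod-end outflow Q_out = v × A_ann = Q_in × A_ann/A_cap.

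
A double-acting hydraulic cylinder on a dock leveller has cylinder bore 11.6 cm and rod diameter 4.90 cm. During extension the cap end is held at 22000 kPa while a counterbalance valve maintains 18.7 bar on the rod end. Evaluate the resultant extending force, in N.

Cap-side area A_cap = π/4 × (11.6 cm)² = 105.7 cm^2
Rod-side annular area A_ann = π/4 × (11.6² − 4.90²) = 86.83 cm^2
Net thrust = P_cap·A_cap − P_rod·A_ann = 2.325e5 N − 16240 N

F ≈ 2.16e5 N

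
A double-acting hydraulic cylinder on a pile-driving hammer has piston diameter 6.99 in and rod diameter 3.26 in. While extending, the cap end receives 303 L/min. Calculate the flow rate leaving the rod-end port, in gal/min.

Cap-side area A_cap = π/4 × (6.99 in)² = 38.37 in^2
Rod-side annular area A_ann = π/4 × (6.99² − 3.26²) = 30.03 in^2
Piston speed v = Q_in/A_cap; rod-end outflow Q_out = v × A_ann = Q_in × A_ann/A_cap.

Q_out ≈ 62.6 gal/min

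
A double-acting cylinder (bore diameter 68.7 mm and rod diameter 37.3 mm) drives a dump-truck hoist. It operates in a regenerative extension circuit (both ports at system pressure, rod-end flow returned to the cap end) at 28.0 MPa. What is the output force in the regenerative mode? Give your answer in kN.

With equal pressure on both faces, forces on the annular region cancel; the net push is pressure × rod cross-section.
Rod cross-section A_rod = π/4 × (37.3 mm)² = 1093 mm^2
F = P × A_rod

F ≈ 30.6 kN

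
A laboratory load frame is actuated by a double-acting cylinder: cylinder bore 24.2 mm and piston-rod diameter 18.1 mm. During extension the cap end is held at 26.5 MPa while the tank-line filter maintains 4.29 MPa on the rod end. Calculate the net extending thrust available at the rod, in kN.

Cap-side area A_cap = π/4 × (24.2 mm)² = 460.0 mm^2
Rod-side annular area A_ann = π/4 × (24.2² − 18.1²) = 202.7 mm^2
Net thrust = P_cap·A_cap − P_rod·A_ann = 12.19 kN − 0.8694 kN

F ≈ 11.3 kN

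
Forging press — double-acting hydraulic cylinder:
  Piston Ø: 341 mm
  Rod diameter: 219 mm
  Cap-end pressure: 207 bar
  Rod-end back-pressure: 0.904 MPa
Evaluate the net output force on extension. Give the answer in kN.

Cap-side area A_cap = π/4 × (341 mm)² = 91330 mm^2
Rod-side annular area A_ann = π/4 × (341² − 219²) = 53660 mm^2
Net thrust = P_cap·A_cap − P_rod·A_ann = 1890 kN − 48.51 kN

F ≈ 1840 kN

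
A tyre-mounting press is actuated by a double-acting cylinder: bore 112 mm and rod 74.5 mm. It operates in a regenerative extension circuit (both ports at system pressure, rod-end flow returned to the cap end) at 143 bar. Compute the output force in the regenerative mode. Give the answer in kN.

With equal pressure on both faces, forces on the annular region cancel; the net push is pressure × rod cross-section.
Rod cross-section A_rod = π/4 × (74.5 mm)² = 4359 mm^2
F = P × A_rod

F ≈ 62.3 kN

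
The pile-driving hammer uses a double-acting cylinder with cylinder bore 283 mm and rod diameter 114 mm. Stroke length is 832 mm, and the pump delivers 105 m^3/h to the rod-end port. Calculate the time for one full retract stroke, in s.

Rod-side annular area A_ann = π/4 × (283² − 114²) = 52690 mm^2
Swept volume V = A × L; t = V / Q = A·L / Q

t ≈ 1.50 s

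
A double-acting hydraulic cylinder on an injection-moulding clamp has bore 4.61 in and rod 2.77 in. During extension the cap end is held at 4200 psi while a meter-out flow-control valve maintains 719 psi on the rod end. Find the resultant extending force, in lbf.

Cap-side area A_cap = π/4 × (4.61 in)² = 16.69 in^2
Rod-side annular area A_ann = π/4 × (4.61² − 2.77²) = 10.67 in^2
Net thrust = P_cap·A_cap − P_rod·A_ann = 70100 lbf − 7668 lbf

F ≈ 62400 lbf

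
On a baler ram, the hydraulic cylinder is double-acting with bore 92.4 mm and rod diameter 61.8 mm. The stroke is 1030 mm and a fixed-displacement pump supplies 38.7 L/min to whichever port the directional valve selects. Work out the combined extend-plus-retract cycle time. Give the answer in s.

t ≈ 16.6 s

Cap-side area A_cap = π/4 × (92.4 mm)² = 6706 mm^2
Rod-side annular area A_ann = π/4 × (92.4² − 61.8²) = 3706 mm^2
t_ext = A_cap·L/Q = 10.71 s
t_ret = A_ann·L/Q = 5.918 s
t_cycle = t_ext + t_ret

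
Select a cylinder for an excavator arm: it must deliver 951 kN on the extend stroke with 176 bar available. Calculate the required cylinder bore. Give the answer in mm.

D ≈ 262 mm

Extension force acts on the full piston face: F = P × (π/4)D².
D = √(4F / (πP)) = √(4 × 951 kN / (π × 176 bar))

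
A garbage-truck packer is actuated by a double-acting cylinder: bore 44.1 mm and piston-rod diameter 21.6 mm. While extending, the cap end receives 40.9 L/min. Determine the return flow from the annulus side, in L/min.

Cap-side area A_cap = π/4 × (44.1 mm)² = 1527 mm^2
Rod-side annular area A_ann = π/4 × (44.1² − 21.6²) = 1161 mm^2
Piston speed v = Q_in/A_cap; rod-end outflow Q_out = v × A_ann = Q_in × A_ann/A_cap.

Q_out ≈ 31.1 L/min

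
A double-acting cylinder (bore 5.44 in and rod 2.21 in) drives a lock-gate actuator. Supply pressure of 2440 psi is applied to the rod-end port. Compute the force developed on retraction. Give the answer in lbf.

Rod-side annular area A_ann = π/4 × (5.44² − 2.21²) = 19.41 in^2
On retraction the pressure acts on the annular area (bore minus rod).
F = P × A_ann

F ≈ 47400 lbf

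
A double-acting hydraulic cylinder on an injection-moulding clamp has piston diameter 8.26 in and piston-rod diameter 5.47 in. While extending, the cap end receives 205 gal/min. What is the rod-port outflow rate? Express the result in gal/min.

Cap-side area A_cap = π/4 × (8.26 in)² = 53.59 in^2
Rod-side annular area A_ann = π/4 × (8.26² − 5.47²) = 30.09 in^2
Piston speed v = Q_in/A_cap; rod-end outflow Q_out = v × A_ann = Q_in × A_ann/A_cap.

Q_out ≈ 115 gal/min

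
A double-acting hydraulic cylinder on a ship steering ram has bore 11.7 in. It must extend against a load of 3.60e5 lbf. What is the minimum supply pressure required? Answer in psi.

Cap-side area A_cap = π/4 × (11.7 in)² = 107.5 in^2
P = F / A = 3.60e5 lbf / A

P ≈ 3350 psi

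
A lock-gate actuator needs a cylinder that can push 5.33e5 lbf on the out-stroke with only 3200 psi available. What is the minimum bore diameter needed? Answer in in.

D ≈ 14.6 in

Extension force acts on the full piston face: F = P × (π/4)D².
D = √(4F / (πP)) = √(4 × 5.33e5 lbf / (π × 3200 psi))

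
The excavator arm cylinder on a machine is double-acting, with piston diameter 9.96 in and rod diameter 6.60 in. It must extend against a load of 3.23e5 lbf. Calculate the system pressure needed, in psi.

P ≈ 4150 psi

Cap-side area A_cap = π/4 × (9.96 in)² = 77.91 in^2
P = F / A = 3.23e5 lbf / A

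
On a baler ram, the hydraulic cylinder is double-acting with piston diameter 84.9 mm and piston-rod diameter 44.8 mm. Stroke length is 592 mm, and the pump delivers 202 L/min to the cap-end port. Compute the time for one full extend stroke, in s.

t ≈ 0.995 s

Cap-side area A_cap = π/4 × (84.9 mm)² = 5661 mm^2
Swept volume V = A × L; t = V / Q = A·L / Q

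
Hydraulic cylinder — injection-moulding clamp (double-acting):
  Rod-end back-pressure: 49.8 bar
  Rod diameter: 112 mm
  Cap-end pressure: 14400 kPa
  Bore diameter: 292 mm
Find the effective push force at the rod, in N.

F ≈ 6.80e5 N

Cap-side area A_cap = π/4 × (292 mm)² = 66970 mm^2
Rod-side annular area A_ann = π/4 × (292² − 112²) = 57110 mm^2
Net thrust = P_cap·A_cap − P_rod·A_ann = 9.643e5 N − 2.844e5 N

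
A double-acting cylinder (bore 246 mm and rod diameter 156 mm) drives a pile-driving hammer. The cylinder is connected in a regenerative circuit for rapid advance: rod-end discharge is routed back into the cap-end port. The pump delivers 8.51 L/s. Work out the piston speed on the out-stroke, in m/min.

In regeneration the rod-end outflow joins the pump flow into the cap end, so the net volume the pump must supply per unit advance equals the rod cross-section area.
Rod cross-section A_rod = π/4 × (156 mm)² = 19110 mm^2
v = Q_pump / A_rod

v ≈ 26.7 m/min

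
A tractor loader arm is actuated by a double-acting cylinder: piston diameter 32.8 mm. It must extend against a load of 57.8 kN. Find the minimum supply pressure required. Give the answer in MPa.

P ≈ 68.4 MPa

Cap-side area A_cap = π/4 × (32.8 mm)² = 845.0 mm^2
P = F / A = 57.8 kN / A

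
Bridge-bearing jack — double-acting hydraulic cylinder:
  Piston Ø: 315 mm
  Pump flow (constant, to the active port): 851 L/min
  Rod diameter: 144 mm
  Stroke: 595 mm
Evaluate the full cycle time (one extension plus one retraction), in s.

Cap-side area A_cap = π/4 × (315 mm)² = 77930 mm^2
Rod-side annular area A_ann = π/4 × (315² − 144²) = 61650 mm^2
t_ext = A_cap·L/Q = 3.269 s
t_ret = A_ann·L/Q = 2.586 s
t_cycle = t_ext + t_ret

t ≈ 5.86 s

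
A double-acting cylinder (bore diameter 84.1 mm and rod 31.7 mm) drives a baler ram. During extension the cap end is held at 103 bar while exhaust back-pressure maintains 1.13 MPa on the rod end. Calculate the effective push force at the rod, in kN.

Cap-side area A_cap = π/4 × (84.1 mm)² = 5555 mm^2
Rod-side annular area A_ann = π/4 × (84.1² − 31.7²) = 4766 mm^2
Net thrust = P_cap·A_cap − P_rod·A_ann = 57.22 kN − 5.385 kN

F ≈ 51.8 kN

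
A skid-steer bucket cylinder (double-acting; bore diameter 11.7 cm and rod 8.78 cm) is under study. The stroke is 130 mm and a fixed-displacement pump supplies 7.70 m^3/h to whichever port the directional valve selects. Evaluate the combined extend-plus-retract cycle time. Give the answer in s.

t ≈ 0.939 s

Cap-side area A_cap = π/4 × (11.7 cm)² = 107.5 cm^2
Rod-side annular area A_ann = π/4 × (11.7² − 8.78²) = 46.97 cm^2
t_ext = A_cap·L/Q = 0.6535 s
t_ret = A_ann·L/Q = 0.2855 s
t_cycle = t_ext + t_ret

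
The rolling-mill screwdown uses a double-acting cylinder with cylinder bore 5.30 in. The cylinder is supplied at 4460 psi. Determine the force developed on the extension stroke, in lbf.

F ≈ 98400 lbf

Cap-side area A_cap = π/4 × (5.30 in)² = 22.06 in^2
F = P × A_cap = 4460 psi × A_cap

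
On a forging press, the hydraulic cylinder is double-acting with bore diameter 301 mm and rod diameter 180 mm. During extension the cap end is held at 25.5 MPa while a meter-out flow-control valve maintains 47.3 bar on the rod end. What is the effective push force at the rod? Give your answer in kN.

Cap-side area A_cap = π/4 × (301 mm)² = 71160 mm^2
Rod-side annular area A_ann = π/4 × (301² − 180²) = 45710 mm^2
Net thrust = P_cap·A_cap − P_rod·A_ann = 1815 kN − 216.2 kN

F ≈ 1600 kN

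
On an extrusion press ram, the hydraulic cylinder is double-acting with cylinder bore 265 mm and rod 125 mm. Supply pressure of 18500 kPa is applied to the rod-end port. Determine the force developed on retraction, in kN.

Rod-side annular area A_ann = π/4 × (265² − 125²) = 42880 mm^2
On retraction the pressure acts on the annular area (bore minus rod).
F = P × A_ann

F ≈ 793 kN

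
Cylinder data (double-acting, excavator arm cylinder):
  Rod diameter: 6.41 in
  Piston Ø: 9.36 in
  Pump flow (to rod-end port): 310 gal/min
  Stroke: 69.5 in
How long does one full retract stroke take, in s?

t ≈ 2.13 s

Rod-side annular area A_ann = π/4 × (9.36² − 6.41²) = 36.54 in^2
Swept volume V = A × L; t = V / Q = A·L / Q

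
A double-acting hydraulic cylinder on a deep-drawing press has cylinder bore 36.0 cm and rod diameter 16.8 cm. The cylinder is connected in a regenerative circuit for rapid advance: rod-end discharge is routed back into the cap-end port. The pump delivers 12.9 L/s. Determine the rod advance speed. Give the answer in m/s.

v ≈ 0.582 m/s

In regeneration the rod-end outflow joins the pump flow into the cap end, so the net volume the pump must supply per unit advance equals the rod cross-section area.
Rod cross-section A_rod = π/4 × (16.8 cm)² = 221.7 cm^2
v = Q_pump / A_rod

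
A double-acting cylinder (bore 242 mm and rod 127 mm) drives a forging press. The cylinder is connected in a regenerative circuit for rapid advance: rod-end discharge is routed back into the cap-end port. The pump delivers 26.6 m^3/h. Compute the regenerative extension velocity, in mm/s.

v ≈ 583 mm/s

In regeneration the rod-end outflow joins the pump flow into the cap end, so the net volume the pump must supply per unit advance equals the rod cross-section area.
Rod cross-section A_rod = π/4 × (127 mm)² = 12670 mm^2
v = Q_pump / A_rod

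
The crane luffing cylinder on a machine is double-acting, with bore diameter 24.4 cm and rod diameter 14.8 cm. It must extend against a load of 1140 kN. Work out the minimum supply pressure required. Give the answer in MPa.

Cap-side area A_cap = π/4 × (24.4 cm)² = 467.6 cm^2
P = F / A = 1140 kN / A

P ≈ 24.4 MPa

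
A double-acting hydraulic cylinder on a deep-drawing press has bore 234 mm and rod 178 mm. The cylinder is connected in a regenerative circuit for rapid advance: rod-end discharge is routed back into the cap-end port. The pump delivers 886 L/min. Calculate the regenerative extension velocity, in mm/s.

In regeneration the rod-end outflow joins the pump flow into the cap end, so the net volume the pump must supply per unit advance equals the rod cross-section area.
Rod cross-section A_rod = π/4 × (178 mm)² = 24880 mm^2
v = Q_pump / A_rod

v ≈ 593 mm/s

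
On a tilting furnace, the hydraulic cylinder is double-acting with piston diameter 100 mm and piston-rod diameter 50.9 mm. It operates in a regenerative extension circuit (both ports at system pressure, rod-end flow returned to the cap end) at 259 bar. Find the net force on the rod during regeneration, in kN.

With equal pressure on both faces, forces on the annular region cancel; the net push is pressure × rod cross-section.
Rod cross-section A_rod = π/4 × (50.9 mm)² = 2035 mm^2
F = P × A_rod

F ≈ 52.7 kN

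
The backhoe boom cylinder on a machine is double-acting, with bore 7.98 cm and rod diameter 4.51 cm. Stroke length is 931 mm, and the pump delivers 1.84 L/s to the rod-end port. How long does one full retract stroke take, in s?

Rod-side annular area A_ann = π/4 × (7.98² − 4.51²) = 34.04 cm^2
Swept volume V = A × L; t = V / Q = A·L / Q

t ≈ 1.72 s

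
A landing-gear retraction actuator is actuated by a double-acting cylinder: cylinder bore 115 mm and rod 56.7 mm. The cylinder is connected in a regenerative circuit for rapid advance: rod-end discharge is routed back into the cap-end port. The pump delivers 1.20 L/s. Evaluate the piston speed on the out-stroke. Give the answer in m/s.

In regeneration the rod-end outflow joins the pump flow into the cap end, so the net volume the pump must supply per unit advance equals the rod cross-section area.
Rod cross-section A_rod = π/4 × (56.7 mm)² = 2525 mm^2
v = Q_pump / A_rod

v ≈ 0.475 m/s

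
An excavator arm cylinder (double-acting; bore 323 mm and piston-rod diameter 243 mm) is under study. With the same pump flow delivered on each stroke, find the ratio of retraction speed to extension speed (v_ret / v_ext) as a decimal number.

v_ret/v_ext ≈ 2.30

Cap-side area A_cap = π/4 × (323 mm)² = 81940 mm^2
Rod-side annular area A_ann = π/4 × (323² − 243²) = 35560 mm^2
For equal Q, v ∝ 1/A, so v_ret/v_ext = A_cap/A_ann.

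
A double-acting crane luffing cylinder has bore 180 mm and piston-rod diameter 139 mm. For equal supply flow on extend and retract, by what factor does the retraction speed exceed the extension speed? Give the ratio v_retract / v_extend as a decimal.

Cap-side area A_cap = π/4 × (180 mm)² = 25450 mm^2
Rod-side annular area A_ann = π/4 × (180² − 139²) = 10270 mm^2
For equal Q, v ∝ 1/A, so v_ret/v_ext = A_cap/A_ann.

v_ret/v_ext ≈ 2.48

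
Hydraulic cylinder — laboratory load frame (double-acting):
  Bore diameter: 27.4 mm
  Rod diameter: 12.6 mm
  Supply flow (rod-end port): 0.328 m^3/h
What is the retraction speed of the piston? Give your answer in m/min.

v ≈ 11.8 m/min

Rod-side annular area A_ann = π/4 × (27.4² − 12.6²) = 465.0 mm^2
Flow into the rod-end port fills the annular volume.
v = Q / A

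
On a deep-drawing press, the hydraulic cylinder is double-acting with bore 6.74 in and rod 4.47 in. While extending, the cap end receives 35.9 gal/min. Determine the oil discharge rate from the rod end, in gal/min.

Cap-side area A_cap = π/4 × (6.74 in)² = 35.68 in^2
Rod-side annular area A_ann = π/4 × (6.74² − 4.47²) = 19.99 in^2
Piston speed v = Q_in/A_cap; rod-end outflow Q_out = v × A_ann = Q_in × A_ann/A_cap.

Q_out ≈ 20.1 gal/min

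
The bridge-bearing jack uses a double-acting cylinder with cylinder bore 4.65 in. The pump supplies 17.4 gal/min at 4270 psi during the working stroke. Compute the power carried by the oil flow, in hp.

Hydraulic power = P × Q

W ≈ 43.3 hp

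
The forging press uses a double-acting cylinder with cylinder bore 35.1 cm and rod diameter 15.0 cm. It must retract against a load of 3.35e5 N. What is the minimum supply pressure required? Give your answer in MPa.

Rod-side annular area A_ann = π/4 × (35.1² − 15.0²) = 790.9 cm^2
Retraction: pressure acts on the annular area.
P = F / A = 3.35e5 N / A

P ≈ 4.24 MPa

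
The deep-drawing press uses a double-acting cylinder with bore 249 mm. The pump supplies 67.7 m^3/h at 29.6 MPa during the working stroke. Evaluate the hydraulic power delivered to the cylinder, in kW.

Hydraulic power = P × Q

W ≈ 557 kW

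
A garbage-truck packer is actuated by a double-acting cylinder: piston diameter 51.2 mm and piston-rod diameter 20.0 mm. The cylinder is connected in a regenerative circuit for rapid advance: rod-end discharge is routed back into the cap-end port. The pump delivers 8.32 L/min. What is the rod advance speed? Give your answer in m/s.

In regeneration the rod-end outflow joins the pump flow into the cap end, so the net volume the pump must supply per unit advance equals the rod cross-section area.
Rod cross-section A_rod = π/4 × (20.0 mm)² = 314.2 mm^2
v = Q_pump / A_rod

v ≈ 0.441 m/s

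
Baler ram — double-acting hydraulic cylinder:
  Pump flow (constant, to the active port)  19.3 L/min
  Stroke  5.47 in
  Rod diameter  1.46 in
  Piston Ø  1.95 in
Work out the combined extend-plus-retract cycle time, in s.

t ≈ 1.20 s

Cap-side area A_cap = π/4 × (1.95 in)² = 2.986 in^2
Rod-side annular area A_ann = π/4 × (1.95² − 1.46²) = 1.312 in^2
t_ext = A_cap·L/Q = 0.8322 s
t_ret = A_ann·L/Q = 0.3657 s
t_cycle = t_ext + t_ret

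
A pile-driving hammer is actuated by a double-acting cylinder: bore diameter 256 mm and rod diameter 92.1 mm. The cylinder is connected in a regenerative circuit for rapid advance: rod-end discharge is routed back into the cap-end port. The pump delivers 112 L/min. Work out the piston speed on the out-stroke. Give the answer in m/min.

v ≈ 16.8 m/min

In regeneration the rod-end outflow joins the pump flow into the cap end, so the net volume the pump must supply per unit advance equals the rod cross-section area.
Rod cross-section A_rod = π/4 × (92.1 mm)² = 6662 mm^2
v = Q_pump / A_rod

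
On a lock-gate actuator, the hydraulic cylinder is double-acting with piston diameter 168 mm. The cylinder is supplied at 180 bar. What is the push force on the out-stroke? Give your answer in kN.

Cap-side area A_cap = π/4 × (168 mm)² = 22170 mm^2
F = P × A_cap = 180 bar × A_cap

F ≈ 399 kN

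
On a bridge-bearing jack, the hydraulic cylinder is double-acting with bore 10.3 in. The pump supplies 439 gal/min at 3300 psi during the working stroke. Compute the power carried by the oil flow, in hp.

Hydraulic power = P × Q

W ≈ 845 hp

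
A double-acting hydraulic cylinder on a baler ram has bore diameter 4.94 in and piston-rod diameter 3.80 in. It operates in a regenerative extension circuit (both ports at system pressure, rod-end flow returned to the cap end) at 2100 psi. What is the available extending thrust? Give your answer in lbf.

With equal pressure on both faces, forces on the annular region cancel; the net push is pressure × rod cross-section.
Rod cross-section A_rod = π/4 × (3.80 in)² = 11.34 in^2
F = P × A_rod

F ≈ 23800 lbf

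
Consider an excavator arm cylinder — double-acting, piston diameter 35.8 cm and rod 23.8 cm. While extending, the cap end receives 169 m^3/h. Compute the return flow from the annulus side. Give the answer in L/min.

Cap-side area A_cap = π/4 × (35.8 cm)² = 1007 cm^2
Rod-side annular area A_ann = π/4 × (35.8² − 23.8²) = 561.7 cm^2
Piston speed v = Q_in/A_cap; rod-end outflow Q_out = v × A_ann = Q_in × A_ann/A_cap.

Q_out ≈ 1570 L/min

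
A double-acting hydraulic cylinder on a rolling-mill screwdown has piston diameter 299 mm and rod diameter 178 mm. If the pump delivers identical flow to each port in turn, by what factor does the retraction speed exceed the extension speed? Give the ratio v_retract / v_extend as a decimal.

v_ret/v_ext ≈ 1.55

Cap-side area A_cap = π/4 × (299 mm)² = 70220 mm^2
Rod-side annular area A_ann = π/4 × (299² − 178²) = 45330 mm^2
For equal Q, v ∝ 1/A, so v_ret/v_ext = A_cap/A_ann.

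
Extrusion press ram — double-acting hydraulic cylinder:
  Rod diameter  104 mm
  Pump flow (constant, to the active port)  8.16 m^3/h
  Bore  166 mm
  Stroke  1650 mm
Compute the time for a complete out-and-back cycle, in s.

t ≈ 25.3 s

Cap-side area A_cap = π/4 × (166 mm)² = 21640 mm^2
Rod-side annular area A_ann = π/4 × (166² − 104²) = 13150 mm^2
t_ext = A_cap·L/Q = 15.75 s
t_ret = A_ann·L/Q = 9.571 s
t_cycle = t_ext + t_ret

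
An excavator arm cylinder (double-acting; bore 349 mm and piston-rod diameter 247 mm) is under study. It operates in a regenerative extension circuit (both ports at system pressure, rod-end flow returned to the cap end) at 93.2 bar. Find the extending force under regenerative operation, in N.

With equal pressure on both faces, forces on the annular region cancel; the net push is pressure × rod cross-section.
Rod cross-section A_rod = π/4 × (247 mm)² = 47920 mm^2
F = P × A_rod

F ≈ 4.47e5 N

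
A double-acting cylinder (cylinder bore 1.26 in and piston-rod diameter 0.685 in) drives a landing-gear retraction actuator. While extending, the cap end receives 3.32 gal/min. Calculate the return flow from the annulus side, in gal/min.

Q_out ≈ 2.34 gal/min

Cap-side area A_cap = π/4 × (1.26 in)² = 1.247 in^2
Rod-side annular area A_ann = π/4 × (1.26² − 0.685²) = 0.8784 in^2
Piston speed v = Q_in/A_cap; rod-end outflow Q_out = v × A_ann = Q_in × A_ann/A_cap.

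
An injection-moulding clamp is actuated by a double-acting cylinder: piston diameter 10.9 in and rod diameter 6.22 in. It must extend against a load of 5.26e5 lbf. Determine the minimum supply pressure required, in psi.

Cap-side area A_cap = π/4 × (10.9 in)² = 93.31 in^2
P = F / A = 5.26e5 lbf / A

P ≈ 5640 psi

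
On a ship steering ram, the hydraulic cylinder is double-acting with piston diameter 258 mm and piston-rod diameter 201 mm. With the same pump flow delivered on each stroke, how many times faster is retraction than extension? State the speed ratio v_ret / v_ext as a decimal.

v_ret/v_ext ≈ 2.54

Cap-side area A_cap = π/4 × (258 mm)² = 52280 mm^2
Rod-side annular area A_ann = π/4 × (258² − 201²) = 20550 mm^2
For equal Q, v ∝ 1/A, so v_ret/v_ext = A_cap/A_ann.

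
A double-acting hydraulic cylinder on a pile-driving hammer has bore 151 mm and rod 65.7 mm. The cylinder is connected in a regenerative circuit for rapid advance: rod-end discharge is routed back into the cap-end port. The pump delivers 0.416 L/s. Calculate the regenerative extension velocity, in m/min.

In regeneration the rod-end outflow joins the pump flow into the cap end, so the net volume the pump must supply per unit advance equals the rod cross-section area.
Rod cross-section A_rod = π/4 × (65.7 mm)² = 3390 mm^2
v = Q_pump / A_rod

v ≈ 7.36 m/min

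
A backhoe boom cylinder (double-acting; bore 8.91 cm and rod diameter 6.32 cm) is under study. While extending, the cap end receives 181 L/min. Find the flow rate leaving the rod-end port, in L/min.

Q_out ≈ 89.9 L/min

Cap-side area A_cap = π/4 × (8.91 cm)² = 62.35 cm^2
Rod-side annular area A_ann = π/4 × (8.91² − 6.32²) = 30.98 cm^2
Piston speed v = Q_in/A_cap; rod-end outflow Q_out = v × A_ann = Q_in × A_ann/A_cap.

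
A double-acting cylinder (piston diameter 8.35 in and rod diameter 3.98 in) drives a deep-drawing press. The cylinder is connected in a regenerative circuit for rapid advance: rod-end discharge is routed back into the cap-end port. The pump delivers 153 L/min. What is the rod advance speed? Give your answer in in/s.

In regeneration the rod-end outflow joins the pump flow into the cap end, so the net volume the pump must supply per unit advance equals the rod cross-section area.
Rod cross-section A_rod = π/4 × (3.98 in)² = 12.44 in^2
v = Q_pump / A_rod

v ≈ 12.5 in/s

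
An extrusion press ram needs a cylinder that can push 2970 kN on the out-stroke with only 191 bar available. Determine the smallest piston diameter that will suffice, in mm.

D ≈ 445 mm

Extension force acts on the full piston face: F = P × (π/4)D².
D = √(4F / (πP)) = √(4 × 2970 kN / (π × 191 bar))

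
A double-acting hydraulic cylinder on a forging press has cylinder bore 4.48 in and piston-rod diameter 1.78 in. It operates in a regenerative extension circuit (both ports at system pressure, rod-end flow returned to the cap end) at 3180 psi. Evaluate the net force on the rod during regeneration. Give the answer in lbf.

With equal pressure on both faces, forces on the annular region cancel; the net push is pressure × rod cross-section.
Rod cross-section A_rod = π/4 × (1.78 in)² = 2.488 in^2
F = P × A_rod

F ≈ 7910 lbf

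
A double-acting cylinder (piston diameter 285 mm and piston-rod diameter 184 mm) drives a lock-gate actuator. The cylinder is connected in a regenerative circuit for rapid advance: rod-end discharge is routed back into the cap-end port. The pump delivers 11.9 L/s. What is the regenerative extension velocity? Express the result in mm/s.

In regeneration the rod-end outflow joins the pump flow into the cap end, so the net volume the pump must supply per unit advance equals the rod cross-section area.
Rod cross-section A_rod = π/4 × (184 mm)² = 26590 mm^2
v = Q_pump / A_rod

v ≈ 448 mm/s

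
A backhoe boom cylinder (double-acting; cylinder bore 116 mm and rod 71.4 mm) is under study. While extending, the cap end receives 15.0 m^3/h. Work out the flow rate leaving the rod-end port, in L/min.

Cap-side area A_cap = π/4 × (116 mm)² = 10570 mm^2
Rod-side annular area A_ann = π/4 × (116² − 71.4²) = 6564 mm^2
Piston speed v = Q_in/A_cap; rod-end outflow Q_out = v × A_ann = Q_in × A_ann/A_cap.

Q_out ≈ 155 L/min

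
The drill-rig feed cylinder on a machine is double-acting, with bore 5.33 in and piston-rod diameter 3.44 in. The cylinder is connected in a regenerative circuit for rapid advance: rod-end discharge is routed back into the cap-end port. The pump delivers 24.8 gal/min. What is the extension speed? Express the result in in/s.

In regeneration the rod-end outflow joins the pump flow into the cap end, so the net volume the pump must supply per unit advance equals the rod cross-section area.
Rod cross-section A_rod = π/4 × (3.44 in)² = 9.294 in^2
v = Q_pump / A_rod

v ≈ 10.3 in/s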